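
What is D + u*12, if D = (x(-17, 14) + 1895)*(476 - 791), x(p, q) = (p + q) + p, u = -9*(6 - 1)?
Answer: -591165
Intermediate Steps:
u = -45 (u = -9*5 = -45)
x(p, q) = q + 2*p
D = -590625 (D = ((14 + 2*(-17)) + 1895)*(476 - 791) = ((14 - 34) + 1895)*(-315) = (-20 + 1895)*(-315) = 1875*(-315) = -590625)
D + u*12 = -590625 - 45*12 = -590625 - 540 = -591165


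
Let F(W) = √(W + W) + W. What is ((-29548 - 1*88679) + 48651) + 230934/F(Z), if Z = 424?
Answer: -14565069/211 - 115467*√53/22366 ≈ -69066.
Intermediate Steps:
F(W) = W + √2*√W (F(W) = √(2*W) + W = √2*√W + W = W + √2*√W)
((-29548 - 1*88679) + 48651) + 230934/F(Z) = ((-29548 - 1*88679) + 48651) + 230934/(424 + √2*√424) = ((-29548 - 88679) + 48651) + 230934/(424 + √2*(2*√106)) = (-118227 + 48651) + 230934/(424 + 4*√53) = -69576 + 230934/(424 + 4*√53)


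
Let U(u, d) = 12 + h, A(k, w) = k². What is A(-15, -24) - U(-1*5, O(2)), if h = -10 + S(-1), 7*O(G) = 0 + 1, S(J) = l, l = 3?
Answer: 220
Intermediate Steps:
S(J) = 3
O(G) = ⅐ (O(G) = (0 + 1)/7 = (⅐)*1 = ⅐)
h = -7 (h = -10 + 3 = -7)
U(u, d) = 5 (U(u, d) = 12 - 7 = 5)
A(-15, -24) - U(-1*5, O(2)) = (-15)² - 1*5 = 225 - 5 = 220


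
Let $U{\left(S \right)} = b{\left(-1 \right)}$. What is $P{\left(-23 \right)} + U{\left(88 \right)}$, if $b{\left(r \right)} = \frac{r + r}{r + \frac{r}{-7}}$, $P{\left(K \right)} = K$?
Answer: $- \frac{62}{3} \approx -20.667$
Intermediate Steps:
$b{\left(r \right)} = \frac{7}{3}$ ($b{\left(r \right)} = \frac{2 r}{r + r \left(- \frac{1}{7}\right)} = \frac{2 r}{r - \frac{r}{7}} = \frac{2 r}{\frac{6}{7} r} = 2 r \frac{7}{6 r} = \frac{7}{3}$)
$U{\left(S \right)} = \frac{7}{3}$
$P{\left(-23 \right)} + U{\left(88 \right)} = -23 + \frac{7}{3} = - \frac{62}{3}$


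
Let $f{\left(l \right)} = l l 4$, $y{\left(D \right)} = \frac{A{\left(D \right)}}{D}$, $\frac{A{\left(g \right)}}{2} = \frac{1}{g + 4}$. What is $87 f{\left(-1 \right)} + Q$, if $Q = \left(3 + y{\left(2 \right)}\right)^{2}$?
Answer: $\frac{12889}{36} \approx 358.03$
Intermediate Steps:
$A{\left(g \right)} = \frac{2}{4 + g}$ ($A{\left(g \right)} = \frac{2}{g + 4} = \frac{2}{4 + g}$)
$y{\left(D \right)} = \frac{2}{D \left(4 + D\right)}$ ($y{\left(D \right)} = \frac{2 \frac{1}{4 + D}}{D} = \frac{2}{D \left(4 + D\right)}$)
$f{\left(l \right)} = 4 l^{2}$ ($f{\left(l \right)} = l^{2} \cdot 4 = 4 l^{2}$)
$Q = \frac{361}{36}$ ($Q = \left(3 + \frac{2}{2 \left(4 + 2\right)}\right)^{2} = \left(3 + 2 \cdot \frac{1}{2} \cdot \frac{1}{6}\right)^{2} = \left(3 + \frac{1}{6}\right)^{2} = \left(\frac{19}{6}\right)^{2} = \frac{361}{36} \approx 10.028$)
$87 f{\left(-1 \right)} + Q = 87 \cdot 4 \left(-1\right)^{2} + \frac{361}{36} = 87 \cdot 4 \cdot 1 + \frac{361}{36} = 87 \cdot 4 + \frac{361}{36} = 348 + \frac{361}{36} = \frac{12889}{36}$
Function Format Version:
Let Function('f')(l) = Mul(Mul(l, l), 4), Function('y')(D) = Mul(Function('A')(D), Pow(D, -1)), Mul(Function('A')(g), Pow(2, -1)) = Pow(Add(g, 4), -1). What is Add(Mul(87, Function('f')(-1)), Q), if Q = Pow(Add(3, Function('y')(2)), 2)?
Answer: Rational(12889, 36) ≈ 358.03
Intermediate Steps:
Function('A')(g) = Mul(2, Pow(Add(4, g), -1)) (Function('A')(g) = Mul(2, Pow(Add(g, 4), -1)) = Mul(2, Pow(Add(4, g), -1)))
Function('y')(D) = Mul(2, Pow(D, -1), Pow(Add(4, D), -1)) (Function('y')(D) = Mul(Mul(2, Pow(Add(4, D), -1)), Pow(D, -1)) = Mul(2, Pow(D, -1), Pow(Add(4, D), -1)))
Function('f')(l) = Mul(4, Pow(l, 2)) (Function('f')(l) = Mul(Pow(l, 2), 4) = Mul(4, Pow(l, 2)))
Q = Rational(361, 36) (Q = Pow(Add(3, Mul(2, Pow(2, -1), Pow(Add(4, 2), -1))), 2) = Pow(Add(3, Mul(2, Rational(1, 2), Pow(6, -1))), 2) = Pow(Add(3, Mul(2, Rational(1, 2), Rational(1, 6))), 2) = Pow(Add(3, Rational(1, 6)), 2) = Pow(Rational(19, 6), 2) = Rational(361, 36) ≈ 10.028)
Add(Mul(87, Function('f')(-1)), Q) = Add(Mul(87, Mul(4, Pow(-1, 2))), Rational(361, 36)) = Add(Mul(87, Mul(4, 1)), Rational(361, 36)) = Add(Mul(87, 4), Rational(361, 36)) = Add(348, Rational(361, 36)) = Rational(12889, 36)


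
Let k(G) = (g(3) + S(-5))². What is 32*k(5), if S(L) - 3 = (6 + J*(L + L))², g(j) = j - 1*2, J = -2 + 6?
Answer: 43059200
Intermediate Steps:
J = 4
g(j) = -2 + j (g(j) = j - 2 = -2 + j)
S(L) = 3 + (6 + 8*L)² (S(L) = 3 + (6 + 4*(L + L))² = 3 + (6 + 4*(2*L))² = 3 + (6 + 8*L)²)
k(G) = 1345600 (k(G) = ((-2 + 3) + (3 + 4*(3 + 4*(-5))²))² = (1 + (3 + 4*(3 - 20)²))² = (1 + (3 + 4*(-17)²))² = (1 + (3 + 4*289))² = (1 + (3 + 1156))² = (1 + 1159)² = 1160² = 1345600)
32*k(5) = 32*1345600 = 43059200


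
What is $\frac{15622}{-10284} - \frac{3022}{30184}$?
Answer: $- \frac{62826587}{38801532} \approx -1.6192$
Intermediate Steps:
$\frac{15622}{-10284} - \frac{3022}{30184} = 15622 \left(- \frac{1}{10284}\right) - \frac{1511}{15092} = - \frac{7811}{5142} - \frac{1511}{15092} = - \frac{62826587}{38801532}$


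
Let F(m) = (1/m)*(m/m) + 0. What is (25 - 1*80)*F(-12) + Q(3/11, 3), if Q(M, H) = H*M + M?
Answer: 749/132 ≈ 5.6742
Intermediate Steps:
Q(M, H) = M + H*M
F(m) = 1/m (F(m) = 1/m + 0 = 1/m)
(25 - 1*80)*F(-12) + Q(3/11, 3) = (25 - 1*80)/(-12) + (3/11)*(1 + 3) = (25 - 80)*(-1/12) + (3*(1/11))*4 = -55*(-1/12) + (3/11)*4 = 55/12 + 12/11 = 749/132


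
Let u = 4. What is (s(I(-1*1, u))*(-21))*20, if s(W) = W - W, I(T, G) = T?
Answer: 0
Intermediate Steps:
s(W) = 0
(s(I(-1*1, u))*(-21))*20 = (0*(-21))*20 = 0*20 = 0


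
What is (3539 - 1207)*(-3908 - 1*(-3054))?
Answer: -1991528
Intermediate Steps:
(3539 - 1207)*(-3908 - 1*(-3054)) = 2332*(-3908 + 3054) = 2332*(-854) = -1991528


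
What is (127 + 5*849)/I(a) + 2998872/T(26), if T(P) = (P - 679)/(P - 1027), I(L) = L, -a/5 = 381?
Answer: 5718561156244/1243965 ≈ 4.5970e+6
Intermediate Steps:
a = -1905 (a = -5*381 = -1905)
T(P) = (-679 + P)/(-1027 + P)
(127 + 5*849)/I(a) + 2998872/T(26) = (127 + 5*849)/(-1905) + 2998872/(((-679 + 26)/(-1027 + 26))) = (127 + 4245)*(-1/1905) + 2998872/((-653/(-1001))) = 4372*(-1/1905) + 2998872/((-1/1001*(-653))) = -4372/1905 + 2998872/(653/1001) = -4372/1905 + 2998872*(1001/653) = -4372/1905 + 3001870872/653 = 5718561156244/1243965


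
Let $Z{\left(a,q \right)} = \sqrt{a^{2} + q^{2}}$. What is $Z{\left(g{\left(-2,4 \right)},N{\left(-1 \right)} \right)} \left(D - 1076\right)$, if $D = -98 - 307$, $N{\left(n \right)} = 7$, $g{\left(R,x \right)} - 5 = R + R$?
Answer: $- 7405 \sqrt{2} \approx -10472.0$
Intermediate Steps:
$g{\left(R,x \right)} = 5 + 2 R$ ($g{\left(R,x \right)} = 5 + \left(R + R\right) = 5 + 2 R$)
$D = -405$ ($D = -98 - 307 = -405$)
$Z{\left(g{\left(-2,4 \right)},N{\left(-1 \right)} \right)} \left(D - 1076\right) = \sqrt{\left(5 + 2 \left(-2\right)\right)^{2} + 7^{2}} \left(-405 - 1076\right) = \sqrt{\left(5 - 4\right)^{2} + 49} \left(-1481\right) = \sqrt{1^{2} + 49} \left(-1481\right) = \sqrt{1 + 49} \left(-1481\right) = \sqrt{50} \left(-1481\right) = 5 \sqrt{2} \left(-1481\right) = - 7405 \sqrt{2}$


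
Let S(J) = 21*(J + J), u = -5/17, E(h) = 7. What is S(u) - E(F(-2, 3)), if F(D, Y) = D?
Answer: -329/17 ≈ -19.353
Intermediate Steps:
u = -5/17 (u = -5*1/17 = -5/17 ≈ -0.29412)
S(J) = 42*J (S(J) = 21*(2*J) = 42*J)
S(u) - E(F(-2, 3)) = 42*(-5/17) - 1*7 = -210/17 - 7 = -329/17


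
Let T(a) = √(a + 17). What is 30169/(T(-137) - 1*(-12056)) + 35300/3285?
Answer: 158139250151/11936643399 - 30169*I*√30/72673628 ≈ 13.248 - 0.0022738*I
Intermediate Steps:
T(a) = √(17 + a)
30169/(T(-137) - 1*(-12056)) + 35300/3285 = 30169/(√(17 - 137) - 1*(-12056)) + 35300/3285 = 30169/(√(-120) + 12056) + 35300*(1/3285) = 30169/(2*I*√30 + 12056) + 7060/657 = 30169/(12056 + 2*I*√30) + 7060/657 = 7060/657 + 30169/(12056 + 2*I*√30)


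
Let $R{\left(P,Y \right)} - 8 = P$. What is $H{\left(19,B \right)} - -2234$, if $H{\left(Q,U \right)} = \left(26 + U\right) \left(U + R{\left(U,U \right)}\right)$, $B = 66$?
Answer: $15114$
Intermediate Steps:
$R{\left(P,Y \right)} = 8 + P$
$H{\left(Q,U \right)} = \left(8 + 2 U\right) \left(26 + U\right)$ ($H{\left(Q,U \right)} = \left(26 + U\right) \left(U + \left(8 + U\right)\right) = \left(26 + U\right) \left(8 + 2 U\right) = \left(8 + 2 U\right) \left(26 + U\right)$)
$H{\left(19,B \right)} - -2234 = \left(208 + 2 \cdot 66^{2} + 60 \cdot 66\right) - -2234 = \left(208 + 2 \cdot 4356 + 3960\right) + 2234 = \left(208 + 8712 + 3960\right) + 2234 = 12880 + 2234 = 15114$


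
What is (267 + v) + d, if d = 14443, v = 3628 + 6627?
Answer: 24965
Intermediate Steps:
v = 10255
(267 + v) + d = (267 + 10255) + 14443 = 10522 + 14443 = 24965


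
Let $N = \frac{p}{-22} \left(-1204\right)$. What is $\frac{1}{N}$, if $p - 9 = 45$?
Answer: $\frac{11}{32508} \approx 0.00033838$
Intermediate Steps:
$p = 54$ ($p = 9 + 45 = 54$)
$N = \frac{32508}{11}$ ($N = \frac{54}{-22} \left(-1204\right) = 54 \left(- \frac{1}{22}\right) \left(-1204\right) = \left(- \frac{27}{11}\right) \left(-1204\right) = \frac{32508}{11} \approx 2955.3$)
$\frac{1}{N} = \frac{1}{\frac{32508}{11}} = \frac{11}{32508}$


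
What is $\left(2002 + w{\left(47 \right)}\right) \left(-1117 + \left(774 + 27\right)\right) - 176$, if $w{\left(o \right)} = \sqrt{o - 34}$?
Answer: $-632808 - 316 \sqrt{13} \approx -6.3395 \cdot 10^{5}$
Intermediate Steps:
$w{\left(o \right)} = \sqrt{-34 + o}$
$\left(2002 + w{\left(47 \right)}\right) \left(-1117 + \left(774 + 27\right)\right) - 176 = \left(2002 + \sqrt{-34 + 47}\right) \left(-1117 + \left(774 + 27\right)\right) - 176 = \left(2002 + \sqrt{13}\right) \left(-1117 + 801\right) - 176 = \left(2002 + \sqrt{13}\right) \left(-316\right) - 176 = \left(-632632 - 316 \sqrt{13}\right) - 176 = -632808 - 316 \sqrt{13}$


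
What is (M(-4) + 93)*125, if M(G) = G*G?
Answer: 13625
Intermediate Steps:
M(G) = G²
(M(-4) + 93)*125 = ((-4)² + 93)*125 = (16 + 93)*125 = 109*125 = 13625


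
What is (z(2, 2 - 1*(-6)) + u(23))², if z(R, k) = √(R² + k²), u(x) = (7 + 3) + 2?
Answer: 212 + 48*√17 ≈ 409.91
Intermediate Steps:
u(x) = 12 (u(x) = 10 + 2 = 12)
(z(2, 2 - 1*(-6)) + u(23))² = (√(2² + (2 - 1*(-6))²) + 12)² = (√(4 + (2 + 6)²) + 12)² = (√(4 + 8²) + 12)² = (√(4 + 64) + 12)² = (√68 + 12)² = (2*√17 + 12)² = (12 + 2*√17)²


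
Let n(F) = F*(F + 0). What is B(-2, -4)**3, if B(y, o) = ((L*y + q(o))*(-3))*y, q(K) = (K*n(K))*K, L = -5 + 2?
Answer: 3884701248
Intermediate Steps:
L = -3
n(F) = F**2 (n(F) = F*F = F**2)
q(K) = K**4 (q(K) = (K*K**2)*K = K**3*K = K**4)
B(y, o) = y*(-3*o**4 + 9*y) (B(y, o) = ((-3*y + o**4)*(-3))*y = ((o**4 - 3*y)*(-3))*y = (-3*o**4 + 9*y)*y = y*(-3*o**4 + 9*y))
B(-2, -4)**3 = (3*(-2)*(-1*(-4)**4 + 3*(-2)))**3 = (3*(-2)*(-1*256 - 6))**3 = (3*(-2)*(-256 - 6))**3 = (3*(-2)*(-262))**3 = 1572**3 = 3884701248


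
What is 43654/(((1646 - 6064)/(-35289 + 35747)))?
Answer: -9996766/2209 ≈ -4525.5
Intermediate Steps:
43654/(((1646 - 6064)/(-35289 + 35747))) = 43654/((-4418/458)) = 43654/((-4418*1/458)) = 43654/(-2209/229) = 43654*(-229/2209) = -9996766/2209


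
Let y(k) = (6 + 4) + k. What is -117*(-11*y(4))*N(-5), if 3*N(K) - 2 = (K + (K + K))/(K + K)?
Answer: 21021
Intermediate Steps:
N(K) = 7/6 (N(K) = 2/3 + ((K + (K + K))/(K + K))/3 = 2/3 + ((K + 2*K)/((2*K)))/3 = 2/3 + ((3*K)*(1/(2*K)))/3 = 2/3 + (1/3)*(3/2) = 2/3 + 1/2 = 7/6)
y(k) = 10 + k
-117*(-11*y(4))*N(-5) = -117*(-11*(10 + 4))*7/6 = -117*(-11*14)*7/6 = -(-18018)*7/6 = -117*(-539/3) = 21021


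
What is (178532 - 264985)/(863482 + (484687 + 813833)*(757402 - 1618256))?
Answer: 86453/1117835272598 ≈ 7.7340e-8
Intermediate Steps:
(178532 - 264985)/(863482 + (484687 + 813833)*(757402 - 1618256)) = -86453/(863482 + 1298520*(-860854)) = -86453/(863482 - 1117836136080) = -86453/(-1117835272598) = -86453*(-1/1117835272598) = 86453/1117835272598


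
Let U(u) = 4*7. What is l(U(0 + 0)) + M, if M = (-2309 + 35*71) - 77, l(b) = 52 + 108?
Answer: 259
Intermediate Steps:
U(u) = 28
l(b) = 160
M = 99 (M = (-2309 + 2485) - 77 = 176 - 77 = 99)
l(U(0 + 0)) + M = 160 + 99 = 259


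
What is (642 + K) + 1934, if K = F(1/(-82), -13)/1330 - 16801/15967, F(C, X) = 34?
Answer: 557983846/216695 ≈ 2575.0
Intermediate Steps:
K = -222474/216695 (K = 34/1330 - 16801/15967 = 34*(1/1330) - 16801*1/15967 = 17/665 - 16801/15967 = -222474/216695 ≈ -1.0267)
(642 + K) + 1934 = (642 - 222474/216695) + 1934 = 138895716/216695 + 1934 = 557983846/216695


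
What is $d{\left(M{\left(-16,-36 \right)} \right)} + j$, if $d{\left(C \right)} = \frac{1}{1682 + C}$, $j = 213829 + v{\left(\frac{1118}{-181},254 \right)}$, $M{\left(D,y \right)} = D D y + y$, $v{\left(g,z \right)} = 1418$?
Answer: $\frac{1629419789}{7570} \approx 2.1525 \cdot 10^{5}$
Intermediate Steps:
$M{\left(D,y \right)} = y + y D^{2}$ ($M{\left(D,y \right)} = D^{2} y + y = y D^{2} + y = y + y D^{2}$)
$j = 215247$ ($j = 213829 + 1418 = 215247$)
$d{\left(M{\left(-16,-36 \right)} \right)} + j = \frac{1}{1682 - 36 \left(1 + \left(-16\right)^{2}\right)} + 215247 = \frac{1}{1682 - 36 \left(1 + 256\right)} + 215247 = \frac{1}{1682 - 9252} + 215247 = \frac{1}{-7570} + 215247 = - \frac{1}{7570} + 215247 = \frac{1629419789}{7570}$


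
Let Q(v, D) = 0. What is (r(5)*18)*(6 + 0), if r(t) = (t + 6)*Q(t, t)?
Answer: 0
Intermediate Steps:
r(t) = 0 (r(t) = (t + 6)*0 = (6 + t)*0 = 0)
(r(5)*18)*(6 + 0) = (0*18)*(6 + 0) = 0*6 = 0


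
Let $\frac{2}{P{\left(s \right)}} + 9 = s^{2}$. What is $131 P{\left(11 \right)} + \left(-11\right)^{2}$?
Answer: $\frac{6907}{56} \approx 123.34$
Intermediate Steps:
$P{\left(s \right)} = \frac{2}{-9 + s^{2}}$
$131 P{\left(11 \right)} + \left(-11\right)^{2} = 131 \frac{2}{-9 + 11^{2}} + \left(-11\right)^{2} = 131 \frac{2}{-9 + 121} + 121 = 131 \cdot \frac{2}{112} + 121 = 131 \cdot 2 \cdot \frac{1}{112} + 121 = 131 \cdot \frac{1}{56} + 121 = \frac{131}{56} + 121 = \frac{6907}{56}$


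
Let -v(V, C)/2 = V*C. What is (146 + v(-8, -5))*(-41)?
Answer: -2706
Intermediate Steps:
v(V, C) = -2*C*V (v(V, C) = -2*V*C = -2*C*V)
(146 + v(-8, -5))*(-41) = (146 - 2*(-5)*(-8))*(-41) = (146 - 80)*(-41) = 66*(-41) = -2706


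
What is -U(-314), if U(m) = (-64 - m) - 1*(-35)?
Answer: -285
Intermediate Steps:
U(m) = -29 - m (U(m) = (-64 - m) + 35 = -29 - m)
-U(-314) = -(-29 - 1*(-314)) = -(-29 + 314) = -1*285 = -285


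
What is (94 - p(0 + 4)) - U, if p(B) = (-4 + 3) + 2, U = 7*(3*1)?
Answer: 72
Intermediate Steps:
U = 21 (U = 7*3 = 21)
p(B) = 1 (p(B) = -1 + 2 = 1)
(94 - p(0 + 4)) - U = (94 - 1*1) - 1*21 = (94 - 1) - 21 = 93 - 21 = 72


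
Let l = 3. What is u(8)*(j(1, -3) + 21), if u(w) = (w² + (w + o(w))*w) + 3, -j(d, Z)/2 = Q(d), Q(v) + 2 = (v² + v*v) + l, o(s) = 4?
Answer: 2445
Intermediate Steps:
Q(v) = 1 + 2*v² (Q(v) = -2 + ((v² + v*v) + 3) = -2 + ((v² + v²) + 3) = -2 + (2*v² + 3) = -2 + (3 + 2*v²) = 1 + 2*v²)
j(d, Z) = -2 - 4*d² (j(d, Z) = -2*(1 + 2*d²) = -2 - 4*d²)
u(w) = 3 + w² + w*(4 + w) (u(w) = (w² + (w + 4)*w) + 3 = (w² + (4 + w)*w) + 3 = (w² + w*(4 + w)) + 3 = 3 + w² + w*(4 + w))
u(8)*(j(1, -3) + 21) = (3 + 2*8² + 4*8)*((-2 - 4*1²) + 21) = (3 + 2*64 + 32)*((-2 - 4*1) + 21) = (3 + 128 + 32)*((-2 - 4) + 21) = 163*(-6 + 21) = 163*15 = 2445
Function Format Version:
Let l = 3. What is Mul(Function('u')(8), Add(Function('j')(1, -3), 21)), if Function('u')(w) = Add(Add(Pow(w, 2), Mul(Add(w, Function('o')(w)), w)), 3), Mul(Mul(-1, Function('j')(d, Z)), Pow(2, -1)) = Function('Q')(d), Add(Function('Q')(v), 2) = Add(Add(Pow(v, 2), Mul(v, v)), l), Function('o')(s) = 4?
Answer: 2445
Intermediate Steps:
Function('Q')(v) = Add(1, Mul(2, Pow(v, 2))) (Function('Q')(v) = Add(-2, Add(Add(Pow(v, 2), Mul(v, v)), 3)) = Add(-2, Add(Add(Pow(v, 2), Pow(v, 2)), 3)) = Add(-2, Add(Mul(2, Pow(v, 2)), 3)) = Add(-2, Add(3, Mul(2, Pow(v, 2)))) = Add(1, Mul(2, Pow(v, 2))))
Function('j')(d, Z) = Add(-2, Mul(-4, Pow(d, 2))) (Function('j')(d, Z) = Mul(-2, Add(1, Mul(2, Pow(d, 2)))) = Add(-2, Mul(-4, Pow(d, 2))))
Function('u')(w) = Add(3, Pow(w, 2), Mul(w, Add(4, w))) (Function('u')(w) = Add(Add(Pow(w, 2), Mul(Add(w, 4), w)), 3) = Add(Add(Pow(w, 2), Mul(Add(4, w), w)), 3) = Add(Add(Pow(w, 2), Mul(w, Add(4, w))), 3) = Add(3, Pow(w, 2), Mul(w, Add(4, w))))
Mul(Function('u')(8), Add(Function('j')(1, -3), 21)) = Mul(Add(3, Mul(2, Pow(8, 2)), Mul(4, 8)), Add(Add(-2, Mul(-4, Pow(1, 2))), 21)) = Mul(Add(3, Mul(2, 64), 32), Add(Add(-2, Mul(-4, 1)), 21)) = Mul(Add(3, 128, 32), Add(Add(-2, -4), 21)) = Mul(163, Add(-6, 21)) = Mul(163, 15) = 2445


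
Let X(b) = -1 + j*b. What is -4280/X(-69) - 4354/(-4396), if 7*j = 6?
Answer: 9538371/132194 ≈ 72.154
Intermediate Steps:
j = 6/7 (j = (⅐)*6 = 6/7 ≈ 0.85714)
X(b) = -1 + 6*b/7
-4280/X(-69) - 4354/(-4396) = -4280/(-1 + (6/7)*(-69)) - 4354/(-4396) = -4280/(-1 - 414/7) - 4354*(-1/4396) = -4280/(-421/7) + 311/314 = -4280*(-7/421) + 311/314 = 29960/421 + 311/314 = 9538371/132194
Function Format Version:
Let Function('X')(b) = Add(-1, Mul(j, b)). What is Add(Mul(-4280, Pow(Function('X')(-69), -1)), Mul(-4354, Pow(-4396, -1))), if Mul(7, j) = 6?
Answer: Rational(9538371, 132194) ≈ 72.154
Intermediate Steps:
j = Rational(6, 7) (j = Mul(Rational(1, 7), 6) = Rational(6, 7) ≈ 0.85714)
Function('X')(b) = Add(-1, Mul(Rational(6, 7), b))
Add(Mul(-4280, Pow(Function('X')(-69), -1)), Mul(-4354, Pow(-4396, -1))) = Add(Mul(-4280, Pow(Add(-1, Mul(Rational(6, 7), -69)), -1)), Mul(-4354, Pow(-4396, -1))) = Add(Mul(-4280, Pow(Add(-1, Rational(-414, 7)), -1)), Mul(-4354, Rational(-1, 4396))) = Add(Mul(-4280, Pow(Rational(-421, 7), -1)), Rational(311, 314)) = Add(Mul(-4280, Rational(-7, 421)), Rational(311, 314)) = Add(Rational(29960, 421), Rational(311, 314)) = Rational(9538371, 132194)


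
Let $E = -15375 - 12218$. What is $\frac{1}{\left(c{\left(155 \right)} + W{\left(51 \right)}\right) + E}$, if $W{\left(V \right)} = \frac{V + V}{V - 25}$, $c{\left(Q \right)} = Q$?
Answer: $- \frac{13}{356643} \approx -3.6451 \cdot 10^{-5}$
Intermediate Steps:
$E = -27593$
$W{\left(V \right)} = \frac{2 V}{-25 + V}$
$\frac{1}{\left(c{\left(155 \right)} + W{\left(51 \right)}\right) + E} = \frac{1}{\left(155 + 2 \cdot 51 \frac{1}{-25 + 51}\right) - 27593} = \frac{1}{\left(155 + 2 \cdot 51 \cdot \frac{1}{26}\right) - 27593} = \frac{1}{\left(155 + \frac{51}{13}\right) - 27593} = \frac{1}{\frac{2066}{13} - 27593} = \frac{1}{- \frac{356643}{13}} = - \frac{13}{356643}$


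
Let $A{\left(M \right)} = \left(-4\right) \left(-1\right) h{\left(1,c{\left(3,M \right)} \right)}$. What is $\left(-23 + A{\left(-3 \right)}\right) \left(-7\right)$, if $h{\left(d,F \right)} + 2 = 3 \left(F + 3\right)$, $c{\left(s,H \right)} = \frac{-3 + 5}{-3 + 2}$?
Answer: $133$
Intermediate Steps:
$c{\left(s,H \right)} = -2$ ($c{\left(s,H \right)} = \frac{2}{-1} = 2 \left(-1\right) = -2$)
$h{\left(d,F \right)} = 7 + 3 F$ ($h{\left(d,F \right)} = -2 + 3 \left(F + 3\right) = -2 + 3 \left(3 + F\right) = -2 + \left(9 + 3 F\right) = 7 + 3 F$)
$A{\left(M \right)} = 4$ ($A{\left(M \right)} = \left(-4\right) \left(-1\right) \left(7 + 3 \left(-2\right)\right) = 4 \left(7 - 6\right) = 4 \cdot 1 = 4$)
$\left(-23 + A{\left(-3 \right)}\right) \left(-7\right) = \left(-23 + 4\right) \left(-7\right) = \left(-19\right) \left(-7\right) = 133$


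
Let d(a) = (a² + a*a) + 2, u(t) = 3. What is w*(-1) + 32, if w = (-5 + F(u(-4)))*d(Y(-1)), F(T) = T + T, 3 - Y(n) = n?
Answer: -2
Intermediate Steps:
Y(n) = 3 - n
F(T) = 2*T
d(a) = 2 + 2*a² (d(a) = (a² + a²) + 2 = 2*a² + 2 = 2 + 2*a²)
w = 34 (w = (-5 + 2*3)*(2 + 2*(3 - 1*(-1))²) = (-5 + 6)*(2 + 2*(3 + 1)²) = 1*(2 + 2*4²) = 1*(2 + 2*16) = 1*(2 + 32) = 1*34 = 34)
w*(-1) + 32 = 34*(-1) + 32 = -34 + 32 = -2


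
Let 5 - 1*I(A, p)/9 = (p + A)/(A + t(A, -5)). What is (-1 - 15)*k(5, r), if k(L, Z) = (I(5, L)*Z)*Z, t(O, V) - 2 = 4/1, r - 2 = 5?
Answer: -317520/11 ≈ -28865.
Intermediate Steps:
r = 7 (r = 2 + 5 = 7)
t(O, V) = 6 (t(O, V) = 2 + 4/1 = 2 + 4*1 = 2 + 4 = 6)
I(A, p) = 45 - 9*(A + p)/(6 + A) (I(A, p) = 45 - 9*(p + A)/(A + 6) = 45 - 9*(A + p)/(6 + A))
k(L, Z) = Z²*(450/11 - 9*L/11) (k(L, Z) = ((9*(30 - L + 4*5)/(6 + 5))*Z)*Z = ((9*(30 - L + 20)/11)*Z)*Z = ((9*(1/11)*(50 - L))*Z)*Z = ((450/11 - 9*L/11)*Z)*Z = (Z*(450/11 - 9*L/11))*Z = Z²*(450/11 - 9*L/11))
(-1 - 15)*k(5, r) = (-1 - 15)*((9/11)*7²*(50 - 1*5)) = -144*49*(50 - 5)/11 = -144*49*45/11 = -16*19845/11 = -317520/11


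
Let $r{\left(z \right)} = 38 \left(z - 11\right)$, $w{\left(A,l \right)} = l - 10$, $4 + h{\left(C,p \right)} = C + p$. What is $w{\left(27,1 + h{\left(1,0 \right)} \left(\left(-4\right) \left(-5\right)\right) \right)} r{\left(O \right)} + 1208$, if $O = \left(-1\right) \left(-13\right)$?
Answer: $-4036$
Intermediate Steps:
$h{\left(C,p \right)} = -4 + C + p$ ($h{\left(C,p \right)} = -4 + \left(C + p\right) = -4 + C + p$)
$O = 13$
$w{\left(A,l \right)} = -10 + l$ ($w{\left(A,l \right)} = l - 10 = -10 + l$)
$r{\left(z \right)} = -418 + 38 z$ ($r{\left(z \right)} = 38 \left(-11 + z\right) = -418 + 38 z$)
$w{\left(27,1 + h{\left(1,0 \right)} \left(\left(-4\right) \left(-5\right)\right) \right)} r{\left(O \right)} + 1208 = \left(-10 + \left(1 + \left(-4 + 1 + 0\right) \left(\left(-4\right) \left(-5\right)\right)\right)\right) \left(-418 + 38 \cdot 13\right) + 1208 = \left(-10 + \left(1 - 60\right)\right) \left(-418 + 494\right) + 1208 = \left(-10 + \left(1 - 60\right)\right) 76 + 1208 = \left(-10 - 59\right) 76 + 1208 = \left(-69\right) 76 + 1208 = -5244 + 1208 = -4036$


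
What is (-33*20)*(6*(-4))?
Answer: 15840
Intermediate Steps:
(-33*20)*(6*(-4)) = -660*(-24) = 15840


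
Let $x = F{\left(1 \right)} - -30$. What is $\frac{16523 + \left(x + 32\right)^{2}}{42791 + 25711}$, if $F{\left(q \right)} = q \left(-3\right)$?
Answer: $\frac{3334}{11417} \approx 0.29202$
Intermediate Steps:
$F{\left(q \right)} = - 3 q$
$x = 27$ ($x = \left(-3\right) 1 - -30 = -3 + 30 = 27$)
$\frac{16523 + \left(x + 32\right)^{2}}{42791 + 25711} = \frac{16523 + \left(27 + 32\right)^{2}}{42791 + 25711} = \frac{16523 + 59^{2}}{68502} = \left(16523 + 3481\right) \frac{1}{68502} = 20004 \cdot \frac{1}{68502} = \frac{3334}{11417}$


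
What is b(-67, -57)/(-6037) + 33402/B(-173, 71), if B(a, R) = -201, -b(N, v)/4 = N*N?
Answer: -66012906/404479 ≈ -163.20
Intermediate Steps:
b(N, v) = -4*N² (b(N, v) = -4*N*N = -4*N²)
b(-67, -57)/(-6037) + 33402/B(-173, 71) = -4*(-67)²/(-6037) + 33402/(-201) = -4*4489*(-1/6037) + 33402*(-1/201) = -17956*(-1/6037) - 11134/67 = 17956/6037 - 11134/67 = -66012906/404479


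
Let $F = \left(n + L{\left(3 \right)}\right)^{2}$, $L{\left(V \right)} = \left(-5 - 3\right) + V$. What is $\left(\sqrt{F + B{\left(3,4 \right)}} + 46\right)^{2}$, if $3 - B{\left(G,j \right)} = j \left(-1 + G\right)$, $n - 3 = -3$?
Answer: $2136 + 184 \sqrt{5} \approx 2547.4$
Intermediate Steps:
$L{\left(V \right)} = -8 + V$
$n = 0$ ($n = 3 - 3 = 0$)
$B{\left(G,j \right)} = 3 - j \left(-1 + G\right)$
$F = 25$ ($F = \left(0 + \left(-8 + 3\right)\right)^{2} = \left(0 - 5\right)^{2} = \left(-5\right)^{2} = 25$)
$\left(\sqrt{F + B{\left(3,4 \right)}} + 46\right)^{2} = \left(\sqrt{25 + \left(3 + 4 - 3 \cdot 4\right)} + 46\right)^{2} = \left(\sqrt{25 + \left(3 + 4 - 12\right)} + 46\right)^{2} = \left(\sqrt{25 - 5} + 46\right)^{2} = \left(\sqrt{20} + 46\right)^{2} = \left(2 \sqrt{5} + 46\right)^{2} = \left(46 + 2 \sqrt{5}\right)^{2}$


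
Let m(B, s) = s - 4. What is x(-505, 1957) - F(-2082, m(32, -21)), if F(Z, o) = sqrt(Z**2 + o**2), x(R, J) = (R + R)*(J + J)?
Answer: -3953140 - sqrt(4335349) ≈ -3.9552e+6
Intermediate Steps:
m(B, s) = -4 + s
x(R, J) = 4*J*R (x(R, J) = (2*R)*(2*J) = 4*J*R)
x(-505, 1957) - F(-2082, m(32, -21)) = 4*1957*(-505) - sqrt((-2082)**2 + (-4 - 21)**2) = -3953140 - sqrt(4334724 + (-25)**2) = -3953140 - sqrt(4334724 + 625) = -3953140 - sqrt(4335349)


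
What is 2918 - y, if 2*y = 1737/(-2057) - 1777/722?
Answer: 8672268147/2970308 ≈ 2919.7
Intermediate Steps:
y = -4909403/2970308 (y = (1737/(-2057) - 1777/722)/2 = (1737*(-1/2057) - 1777*1/722)/2 = (-1737/2057 - 1777/722)/2 = (1/2)*(-4909403/1485154) = -4909403/2970308 ≈ -1.6528)
2918 - y = 2918 - 1*(-4909403/2970308) = 2918 + 4909403/2970308 = 8672268147/2970308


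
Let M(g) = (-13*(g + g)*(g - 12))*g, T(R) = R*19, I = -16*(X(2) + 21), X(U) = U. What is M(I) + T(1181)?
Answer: 1338011559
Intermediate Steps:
I = -368 (I = -16*(2 + 21) = -16*23 = -368)
T(R) = 19*R
M(g) = -26*g²*(-12 + g) (M(g) = (-13*2*g*(-12 + g))*g = (-26*g*(-12 + g))*g = -26*g²*(-12 + g))
M(I) + T(1181) = 26*(-368)²*(12 - 1*(-368)) + 19*1181 = 26*135424*(12 + 368) + 22439 = 26*135424*380 + 22439 = 1337989120 + 22439 = 1338011559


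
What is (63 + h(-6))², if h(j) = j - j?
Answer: 3969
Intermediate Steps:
h(j) = 0
(63 + h(-6))² = (63 + 0)² = 63² = 3969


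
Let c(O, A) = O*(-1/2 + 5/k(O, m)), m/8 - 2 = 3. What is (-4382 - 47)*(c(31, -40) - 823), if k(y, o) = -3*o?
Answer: 89266495/24 ≈ 3.7194e+6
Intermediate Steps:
m = 40 (m = 16 + 8*3 = 16 + 24 = 40)
c(O, A) = -13*O/24 (c(O, A) = O*(-1/2 + 5/((-3*40))) = O*(-1*½ + 5/(-120)) = O*(-½ + 5*(-1/120)) = O*(-½ - 1/24) = O*(-13/24) = -13*O/24)
(-4382 - 47)*(c(31, -40) - 823) = (-4382 - 47)*(-13/24*31 - 823) = -4429*(-403/24 - 823) = -4429*(-20155/24) = 89266495/24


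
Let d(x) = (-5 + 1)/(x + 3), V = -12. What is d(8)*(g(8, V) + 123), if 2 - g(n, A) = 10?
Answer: -460/11 ≈ -41.818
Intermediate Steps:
g(n, A) = -8 (g(n, A) = 2 - 1*10 = 2 - 10 = -8)
d(x) = -4/(3 + x)
d(8)*(g(8, V) + 123) = (-4/(3 + 8))*(-8 + 123) = -4/11*115 = -460/11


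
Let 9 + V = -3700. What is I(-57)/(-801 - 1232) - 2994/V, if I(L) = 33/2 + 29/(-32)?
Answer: 192926873/241292704 ≈ 0.79955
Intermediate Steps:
V = -3709 (V = -9 - 3700 = -3709)
I(L) = 499/32 (I(L) = 33*(½) + 29*(-1/32) = 33/2 - 29/32 = 499/32)
I(-57)/(-801 - 1232) - 2994/V = 499/(32*(-801 - 1232)) - 2994/(-3709) = (499/32)/(-2033) - 2994*(-1/3709) = (499/32)*(-1/2033) + 2994/3709 = -499/65056 + 2994/3709 = 192926873/241292704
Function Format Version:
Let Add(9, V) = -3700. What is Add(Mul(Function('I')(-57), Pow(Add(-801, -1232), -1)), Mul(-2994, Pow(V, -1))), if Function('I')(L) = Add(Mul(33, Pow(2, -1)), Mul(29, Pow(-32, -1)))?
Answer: Rational(192926873, 241292704) ≈ 0.79955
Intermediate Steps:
V = -3709 (V = Add(-9, -3700) = -3709)
Function('I')(L) = Rational(499, 32) (Function('I')(L) = Add(Mul(33, Rational(1, 2)), Mul(29, Rational(-1, 32))) = Add(Rational(33, 2), Rational(-29, 32)) = Rational(499, 32))
Add(Mul(Function('I')(-57), Pow(Add(-801, -1232), -1)), Mul(-2994, Pow(V, -1))) = Add(Mul(Rational(499, 32), Pow(Add(-801, -1232), -1)), Mul(-2994, Pow(-3709, -1))) = Add(Mul(Rational(499, 32), Pow(-2033, -1)), Mul(-2994, Rational(-1, 3709))) = Add(Mul(Rational(499, 32), Rational(-1, 2033)), Rational(2994, 3709)) = Add(Rational(-499, 65056), Rational(2994, 3709)) = Rational(192926873, 241292704)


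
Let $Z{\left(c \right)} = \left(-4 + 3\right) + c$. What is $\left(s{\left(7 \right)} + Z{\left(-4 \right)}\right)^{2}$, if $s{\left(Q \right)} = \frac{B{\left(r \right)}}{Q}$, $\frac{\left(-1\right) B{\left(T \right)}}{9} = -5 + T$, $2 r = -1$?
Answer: $\frac{841}{196} \approx 4.2908$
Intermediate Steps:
$r = - \frac{1}{2}$ ($r = \frac{1}{2} \left(-1\right) = - \frac{1}{2} \approx -0.5$)
$B{\left(T \right)} = 45 - 9 T$ ($B{\left(T \right)} = - 9 \left(-5 + T\right) = 45 - 9 T$)
$Z{\left(c \right)} = -1 + c$
$s{\left(Q \right)} = \frac{99}{2 Q}$ ($s{\left(Q \right)} = \frac{45 - - \frac{9}{2}}{Q} = \frac{45 + \frac{9}{2}}{Q} = \frac{99}{2 Q}$)
$\left(s{\left(7 \right)} + Z{\left(-4 \right)}\right)^{2} = \left(\frac{99}{2 \cdot 7} - 5\right)^{2} = \left(\frac{99}{2} \cdot \frac{1}{7} - 5\right)^{2} = \left(\frac{99}{14} - 5\right)^{2} = \left(\frac{29}{14}\right)^{2} = \frac{841}{196}$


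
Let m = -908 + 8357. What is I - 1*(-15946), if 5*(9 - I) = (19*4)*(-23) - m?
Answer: 88972/5 ≈ 17794.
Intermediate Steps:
m = 7449
I = 9242/5 (I = 9 - ((19*4)*(-23) - 1*7449)/5 = 9 - (76*(-23) - 7449)/5 = 9 - (-1748 - 7449)/5 = 9 - ⅕*(-9197) = 9 + 9197/5 = 9242/5 ≈ 1848.4)
I - 1*(-15946) = 9242/5 - 1*(-15946) = 9242/5 + 15946 = 88972/5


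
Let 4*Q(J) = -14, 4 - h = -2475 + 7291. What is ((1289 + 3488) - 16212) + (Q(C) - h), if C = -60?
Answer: -13253/2 ≈ -6626.5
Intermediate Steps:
h = -4812 (h = 4 - (-2475 + 7291) = 4 - 1*4816 = 4 - 4816 = -4812)
Q(J) = -7/2 (Q(J) = (¼)*(-14) = -7/2)
((1289 + 3488) - 16212) + (Q(C) - h) = ((1289 + 3488) - 16212) + (-7/2 - 1*(-4812)) = (4777 - 16212) + (-7/2 + 4812) = -11435 + 9617/2 = -13253/2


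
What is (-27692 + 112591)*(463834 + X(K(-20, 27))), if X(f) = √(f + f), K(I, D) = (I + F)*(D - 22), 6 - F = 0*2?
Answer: 39379042766 + 169798*I*√35 ≈ 3.9379e+10 + 1.0045e+6*I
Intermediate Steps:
F = 6 (F = 6 - 0*2 = 6 - 1*0 = 6 + 0 = 6)
K(I, D) = (-22 + D)*(6 + I) (K(I, D) = (I + 6)*(D - 22) = (6 + I)*(-22 + D) = (-22 + D)*(6 + I))
X(f) = √2*√f (X(f) = √(2*f) = √2*√f)
(-27692 + 112591)*(463834 + X(K(-20, 27))) = (-27692 + 112591)*(463834 + √2*√(-132 - 22*(-20) + 6*27 + 27*(-20))) = 84899*(463834 + √2*√(-132 + 440 + 162 - 540)) = 84899*(463834 + √2*√(-70)) = 84899*(463834 + √2*(I*√70)) = 84899*(463834 + 2*I*√35) = 39379042766 + 169798*I*√35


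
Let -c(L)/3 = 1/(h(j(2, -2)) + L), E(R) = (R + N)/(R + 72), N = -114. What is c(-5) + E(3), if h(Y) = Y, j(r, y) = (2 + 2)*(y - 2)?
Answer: -234/175 ≈ -1.3371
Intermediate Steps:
j(r, y) = -8 + 4*y (j(r, y) = 4*(-2 + y) = -8 + 4*y)
E(R) = (-114 + R)/(72 + R) (E(R) = (R - 114)/(R + 72) = (-114 + R)/(72 + R))
c(L) = -3/(-16 + L) (c(L) = -3/((-8 + 4*(-2)) + L) = -3/((-8 - 8) + L) = -3/(-16 + L))
c(-5) + E(3) = -3/(-16 - 5) + (-114 + 3)/(72 + 3) = -3/(-21) - 111/75 = -3*(-1/21) + (1/75)*(-111) = ⅐ - 37/25 = -234/175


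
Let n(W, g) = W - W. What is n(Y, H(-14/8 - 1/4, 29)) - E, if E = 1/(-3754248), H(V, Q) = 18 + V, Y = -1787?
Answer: 1/3754248 ≈ 2.6637e-7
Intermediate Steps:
n(W, g) = 0
E = -1/3754248 ≈ -2.6637e-7
n(Y, H(-14/8 - 1/4, 29)) - E = 0 - 1*(-1/3754248) = 0 + 1/3754248 = 1/3754248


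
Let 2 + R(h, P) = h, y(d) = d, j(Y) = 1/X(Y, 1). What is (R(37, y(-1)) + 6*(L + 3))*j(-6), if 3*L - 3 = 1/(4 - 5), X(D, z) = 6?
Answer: 19/2 ≈ 9.5000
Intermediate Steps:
j(Y) = ⅙ (j(Y) = 1/6 = ⅙)
R(h, P) = -2 + h
L = ⅔ (L = 1 + 1/(3*(4 - 5)) = 1 + (⅓)/(-1) = 1 + (⅓)*(-1) = 1 - ⅓ = ⅔ ≈ 0.66667)
(R(37, y(-1)) + 6*(L + 3))*j(-6) = ((-2 + 37) + 6*(⅔ + 3))*(⅙) = (35 + 6*(11/3))*(⅙) = (35 + 22)*(⅙) = 57*(⅙) = 19/2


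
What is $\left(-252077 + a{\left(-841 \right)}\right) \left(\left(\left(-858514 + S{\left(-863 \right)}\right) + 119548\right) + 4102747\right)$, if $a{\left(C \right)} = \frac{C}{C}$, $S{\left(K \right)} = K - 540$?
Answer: $-847574796728$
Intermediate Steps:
$S{\left(K \right)} = -540 + K$ ($S{\left(K \right)} = K - 540 = -540 + K$)
$a{\left(C \right)} = 1$
$\left(-252077 + a{\left(-841 \right)}\right) \left(\left(\left(-858514 + S{\left(-863 \right)}\right) + 119548\right) + 4102747\right) = \left(-252077 + 1\right) \left(\left(\left(-858514 - 1403\right) + 119548\right) + 4102747\right) = - 252076 \left(\left(\left(-858514 - 1403\right) + 119548\right) + 4102747\right) = - 252076 \left(\left(-859917 + 119548\right) + 4102747\right) = - 252076 \left(-740369 + 4102747\right) = \left(-252076\right) 3362378 = -847574796728$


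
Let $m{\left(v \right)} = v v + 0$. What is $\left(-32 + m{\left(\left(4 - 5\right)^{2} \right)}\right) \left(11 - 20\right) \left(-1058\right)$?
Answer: $-295182$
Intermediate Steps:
$m{\left(v \right)} = v^{2}$ ($m{\left(v \right)} = v^{2} + 0 = v^{2}$)
$\left(-32 + m{\left(\left(4 - 5\right)^{2} \right)}\right) \left(11 - 20\right) \left(-1058\right) = \left(-32 + \left(\left(4 - 5\right)^{2}\right)^{2}\right) \left(11 - 20\right) \left(-1058\right) = \left(-32 + \left(\left(-1\right)^{2}\right)^{2}\right) \left(-9\right) \left(-1058\right) = \left(-32 + 1^{2}\right) \left(-9\right) \left(-1058\right) = \left(-32 + 1\right) \left(-9\right) \left(-1058\right) = \left(-31\right) \left(-9\right) \left(-1058\right) = 279 \left(-1058\right) = -295182$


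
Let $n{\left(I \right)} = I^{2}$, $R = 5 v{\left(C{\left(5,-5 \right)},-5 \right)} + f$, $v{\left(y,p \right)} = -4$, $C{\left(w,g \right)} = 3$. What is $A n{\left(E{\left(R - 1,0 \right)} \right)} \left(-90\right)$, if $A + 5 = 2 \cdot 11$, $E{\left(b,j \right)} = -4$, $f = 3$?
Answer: $-24480$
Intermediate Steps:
$R = -17$ ($R = 5 \left(-4\right) + 3 = -20 + 3 = -17$)
$A = 17$ ($A = -5 + 2 \cdot 11 = -5 + 22 = 17$)
$A n{\left(E{\left(R - 1,0 \right)} \right)} \left(-90\right) = 17 \left(-4\right)^{2} \left(-90\right) = 17 \cdot 16 \left(-90\right) = 272 \left(-90\right) = -24480$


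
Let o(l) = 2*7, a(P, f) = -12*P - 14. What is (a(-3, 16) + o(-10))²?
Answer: 1296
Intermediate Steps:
a(P, f) = -14 - 12*P
o(l) = 14
(a(-3, 16) + o(-10))² = ((-14 - 12*(-3)) + 14)² = ((-14 + 36) + 14)² = (22 + 14)² = 36² = 1296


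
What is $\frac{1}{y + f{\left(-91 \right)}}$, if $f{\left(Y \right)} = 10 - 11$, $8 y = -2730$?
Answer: $- \frac{4}{1369} \approx -0.0029218$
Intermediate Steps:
$y = - \frac{1365}{4}$ ($y = \frac{1}{8} \left(-2730\right) = - \frac{1365}{4} \approx -341.25$)
$f{\left(Y \right)} = -1$ ($f{\left(Y \right)} = 10 - 11 = -1$)
$\frac{1}{y + f{\left(-91 \right)}} = \frac{1}{- \frac{1365}{4} - 1} = \frac{1}{- \frac{1369}{4}} = - \frac{4}{1369}$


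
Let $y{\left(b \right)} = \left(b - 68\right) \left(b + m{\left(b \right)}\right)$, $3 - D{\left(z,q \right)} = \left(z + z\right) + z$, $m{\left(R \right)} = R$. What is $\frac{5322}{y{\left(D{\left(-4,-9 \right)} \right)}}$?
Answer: $- \frac{887}{265} \approx -3.3472$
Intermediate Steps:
$D{\left(z,q \right)} = 3 - 3 z$ ($D{\left(z,q \right)} = 3 - \left(\left(z + z\right) + z\right) = 3 - \left(2 z + z\right) = 3 - 3 z$)
$y{\left(b \right)} = 2 b \left(-68 + b\right)$ ($y{\left(b \right)} = \left(b - 68\right) \left(b + b\right) = \left(-68 + b\right) 2 b = 2 b \left(-68 + b\right)$)
$\frac{5322}{y{\left(D{\left(-4,-9 \right)} \right)}} = \frac{5322}{2 \left(3 - -12\right) \left(-68 + \left(3 - -12\right)\right)} = \frac{5322}{2 \left(3 + 12\right) \left(-68 + \left(3 + 12\right)\right)} = \frac{5322}{2 \cdot 15 \left(-68 + 15\right)} = \frac{5322}{2 \cdot 15 \left(-53\right)} = \frac{5322}{-1590} = 5322 \left(- \frac{1}{1590}\right) = - \frac{887}{265}$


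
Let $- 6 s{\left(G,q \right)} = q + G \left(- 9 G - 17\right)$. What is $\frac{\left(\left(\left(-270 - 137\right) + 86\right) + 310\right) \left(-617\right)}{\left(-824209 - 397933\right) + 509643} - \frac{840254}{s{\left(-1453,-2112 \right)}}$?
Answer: $- \frac{930221619070}{3380503517927} \approx -0.27517$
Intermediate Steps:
$s{\left(G,q \right)} = - \frac{q}{6} - \frac{G \left(-17 - 9 G\right)}{6}$ ($s{\left(G,q \right)} = - \frac{q + G \left(- 9 G - 17\right)}{6} = - \frac{q + G \left(-17 - 9 G\right)}{6} = - \frac{q}{6} - \frac{G \left(-17 - 9 G\right)}{6}$)
$\frac{\left(\left(\left(-270 - 137\right) + 86\right) + 310\right) \left(-617\right)}{\left(-824209 - 397933\right) + 509643} - \frac{840254}{s{\left(-1453,-2112 \right)}} = \frac{\left(\left(\left(-270 - 137\right) + 86\right) + 310\right) \left(-617\right)}{\left(-824209 - 397933\right) + 509643} - \frac{840254}{\left(- \frac{1}{6}\right) \left(-2112\right) + \frac{3 \left(-1453\right)^{2}}{2} + \frac{17}{6} \left(-1453\right)} = \frac{\left(\left(-407 + 86\right) + 310\right) \left(-617\right)}{-1222142 + 509643} - \frac{840254}{352 + \frac{3}{2} \cdot 2111209 - \frac{24701}{6}} = \frac{\left(-321 + 310\right) \left(-617\right)}{-712499} - \frac{840254}{352 + \frac{6333627}{2} - \frac{24701}{6}} = \left(-11\right) \left(-617\right) \left(- \frac{1}{712499}\right) - \frac{840254}{\frac{9489146}{3}} = 6787 \left(- \frac{1}{712499}\right) - \frac{1260381}{4744573} = - \frac{6787}{712499} - \frac{1260381}{4744573} = - \frac{930221619070}{3380503517927}$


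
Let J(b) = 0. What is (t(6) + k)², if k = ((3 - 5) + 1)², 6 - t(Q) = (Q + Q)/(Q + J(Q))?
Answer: 25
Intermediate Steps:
t(Q) = 4 (t(Q) = 6 - (Q + Q)/(Q + 0) = 6 - 2*Q/Q = 6 - 1*2 = 6 - 2 = 4)
k = 1 (k = (-2 + 1)² = (-1)² = 1)
(t(6) + k)² = (4 + 1)² = 5² = 25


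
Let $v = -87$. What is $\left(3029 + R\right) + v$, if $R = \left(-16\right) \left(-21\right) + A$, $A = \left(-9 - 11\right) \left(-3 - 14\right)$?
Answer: $3618$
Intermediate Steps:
$A = 340$ ($A = \left(-20\right) \left(-17\right) = 340$)
$R = 676$ ($R = \left(-16\right) \left(-21\right) + 340 = 336 + 340 = 676$)
$\left(3029 + R\right) + v = \left(3029 + 676\right) - 87 = 3705 - 87 = 3618$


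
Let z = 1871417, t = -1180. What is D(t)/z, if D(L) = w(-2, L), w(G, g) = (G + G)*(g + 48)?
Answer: 4528/1871417 ≈ 0.0024196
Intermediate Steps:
w(G, g) = 2*G*(48 + g) (w(G, g) = (2*G)*(48 + g) = 2*G*(48 + g))
D(L) = -192 - 4*L (D(L) = 2*(-2)*(48 + L) = -192 - 4*L)
D(t)/z = (-192 - 4*(-1180))/1871417 = (-192 + 4720)*(1/1871417) = 4528*(1/1871417) = 4528/1871417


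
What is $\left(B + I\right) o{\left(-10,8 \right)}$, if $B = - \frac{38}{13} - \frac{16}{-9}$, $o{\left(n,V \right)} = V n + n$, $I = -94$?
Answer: $\frac{111320}{13} \approx 8563.1$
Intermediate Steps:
$o{\left(n,V \right)} = n + V n$
$B = - \frac{134}{117}$ ($B = \left(-38\right) \frac{1}{13} - - \frac{16}{9} = - \frac{38}{13} + \frac{16}{9} = - \frac{134}{117} \approx -1.1453$)
$\left(B + I\right) o{\left(-10,8 \right)} = \left(- \frac{134}{117} - 94\right) \left(- 10 \left(1 + 8\right)\right) = - \frac{11132 \left(\left(-10\right) 9\right)}{117} = \left(- \frac{11132}{117}\right) \left(-90\right) = \frac{111320}{13}$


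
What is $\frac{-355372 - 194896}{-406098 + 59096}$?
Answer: $\frac{275134}{173501} \approx 1.5858$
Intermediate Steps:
$\frac{-355372 - 194896}{-406098 + 59096} = - \frac{550268}{-347002} = \left(-550268\right) \left(- \frac{1}{347002}\right) = \frac{275134}{173501}$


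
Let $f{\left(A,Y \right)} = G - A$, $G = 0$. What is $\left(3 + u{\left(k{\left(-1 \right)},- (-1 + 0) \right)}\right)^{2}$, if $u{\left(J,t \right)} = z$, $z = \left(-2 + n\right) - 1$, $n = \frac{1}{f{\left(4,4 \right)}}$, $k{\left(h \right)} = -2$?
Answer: $\frac{1}{16} \approx 0.0625$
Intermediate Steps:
$f{\left(A,Y \right)} = - A$ ($f{\left(A,Y \right)} = 0 - A = - A$)
$n = - \frac{1}{4}$ ($n = \frac{1}{\left(-1\right) 4} = \frac{1}{-4} = - \frac{1}{4} \approx -0.25$)
$z = - \frac{13}{4}$ ($z = \left(-2 - \frac{1}{4}\right) - 1 = - \frac{9}{4} - 1 = - \frac{13}{4} \approx -3.25$)
$u{\left(J,t \right)} = - \frac{13}{4}$
$\left(3 + u{\left(k{\left(-1 \right)},- (-1 + 0) \right)}\right)^{2} = \left(3 - \frac{13}{4}\right)^{2} = \left(- \frac{1}{4}\right)^{2} = \frac{1}{16}$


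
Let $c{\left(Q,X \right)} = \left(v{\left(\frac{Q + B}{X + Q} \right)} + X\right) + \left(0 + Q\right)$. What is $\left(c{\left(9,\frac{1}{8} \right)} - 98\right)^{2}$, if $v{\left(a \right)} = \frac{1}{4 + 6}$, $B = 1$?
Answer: $\frac{12609601}{1600} \approx 7881.0$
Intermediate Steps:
$v{\left(a \right)} = \frac{1}{10}$
$c{\left(Q,X \right)} = \frac{1}{10} + Q + X$ ($c{\left(Q,X \right)} = \left(\frac{1}{10} + X\right) + \left(0 + Q\right) = \left(\frac{1}{10} + X\right) + Q = \frac{1}{10} + Q + X$)
$\left(c{\left(9,\frac{1}{8} \right)} - 98\right)^{2} = \left(\left(\frac{1}{10} + 9 + \frac{1}{8}\right) - 98\right)^{2} = \left(\frac{369}{40} - 98\right)^{2} = \left(- \frac{3551}{40}\right)^{2} = \frac{12609601}{1600}$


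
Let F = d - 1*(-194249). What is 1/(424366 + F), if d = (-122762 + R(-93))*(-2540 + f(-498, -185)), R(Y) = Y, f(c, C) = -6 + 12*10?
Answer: 1/298664845 ≈ 3.3482e-9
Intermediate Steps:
f(c, C) = 114 (f(c, C) = -6 + 120 = 114)
d = 298046230 (d = (-122762 - 93)*(-2540 + 114) = -122855*(-2426) = 298046230)
F = 298240479 (F = 298046230 - 1*(-194249) = 298046230 + 194249 = 298240479)
1/(424366 + F) = 1/(424366 + 298240479) = 1/298664845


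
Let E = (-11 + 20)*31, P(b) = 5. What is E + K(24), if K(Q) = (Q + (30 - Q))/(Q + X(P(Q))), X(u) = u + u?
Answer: 4758/17 ≈ 279.88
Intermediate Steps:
E = 279 (E = 9*31 = 279)
X(u) = 2*u
K(Q) = 30/(10 + Q) (K(Q) = (Q + (30 - Q))/(Q + 2*5) = 30/(Q + 10) = 30/(10 + Q))
E + K(24) = 279 + 30/(10 + 24) = 279 + 30/34 = 279 + 30*(1/34) = 279 + 15/17 = 4758/17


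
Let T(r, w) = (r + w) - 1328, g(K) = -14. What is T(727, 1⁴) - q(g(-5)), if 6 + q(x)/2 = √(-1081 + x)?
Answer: -588 - 2*I*√1095 ≈ -588.0 - 66.182*I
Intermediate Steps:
T(r, w) = -1328 + r + w
q(x) = -12 + 2*√(-1081 + x)
T(727, 1⁴) - q(g(-5)) = (-1328 + 727 + 1⁴) - (-12 + 2*√(-1081 - 14)) = (-1328 + 727 + 1) - (-12 + 2*√(-1095)) = -600 - (-12 + 2*(I*√1095)) = -600 - (-12 + 2*I*√1095) = -600 + (12 - 2*I*√1095) = -588 - 2*I*√1095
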